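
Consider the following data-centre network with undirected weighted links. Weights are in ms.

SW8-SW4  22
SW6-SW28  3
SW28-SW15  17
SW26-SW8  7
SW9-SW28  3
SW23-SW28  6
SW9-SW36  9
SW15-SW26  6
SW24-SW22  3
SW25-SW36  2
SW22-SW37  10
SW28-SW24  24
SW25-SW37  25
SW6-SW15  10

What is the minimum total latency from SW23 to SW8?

32 ms

Compare a few routes:
SW23 → SW28 → SW15 → SW26 → SW8: 6+17+6+7 = 36
SW23 → SW28 → SW6 → SW15 → SW26 → SW8: 6+3+10+6+7 = 32
The minimum is 32 ms via SW23 → SW28 → SW6 → SW15 → SW26 → SW8.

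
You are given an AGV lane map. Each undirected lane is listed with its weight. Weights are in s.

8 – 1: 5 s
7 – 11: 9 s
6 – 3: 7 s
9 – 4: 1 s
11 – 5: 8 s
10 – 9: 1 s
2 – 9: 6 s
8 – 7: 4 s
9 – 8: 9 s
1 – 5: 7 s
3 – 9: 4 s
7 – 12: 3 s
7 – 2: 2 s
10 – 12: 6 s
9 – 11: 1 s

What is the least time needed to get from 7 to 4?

9 s

Running Dijkstra from 7:
7: 0
2: 2  (via 7)
12: 3  (via 7)
8: 4  (via 7)
9: 8  (via 2)
1: 9  (via 8)
4: 9  (via 9)
Shortest route: 7–2–9–4 = 9 s.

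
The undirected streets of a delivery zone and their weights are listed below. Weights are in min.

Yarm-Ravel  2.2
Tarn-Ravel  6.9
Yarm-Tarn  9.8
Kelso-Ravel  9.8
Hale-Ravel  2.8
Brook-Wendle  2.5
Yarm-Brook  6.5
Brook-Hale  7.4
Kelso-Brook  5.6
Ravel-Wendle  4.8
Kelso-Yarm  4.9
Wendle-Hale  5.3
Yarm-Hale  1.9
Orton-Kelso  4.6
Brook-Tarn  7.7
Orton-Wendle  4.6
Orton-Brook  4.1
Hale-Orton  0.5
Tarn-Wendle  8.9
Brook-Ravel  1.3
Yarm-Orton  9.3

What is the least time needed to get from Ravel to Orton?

3.3 min

Shortest distances from Ravel:
Ravel: 0
Brook: 1.3  (via Ravel)
Yarm: 2.2  (via Ravel)
Hale: 2.8  (via Ravel)
Orton: 3.3  (via Hale)
Shortest route: Ravel → Hale → Orton = 3.3 min.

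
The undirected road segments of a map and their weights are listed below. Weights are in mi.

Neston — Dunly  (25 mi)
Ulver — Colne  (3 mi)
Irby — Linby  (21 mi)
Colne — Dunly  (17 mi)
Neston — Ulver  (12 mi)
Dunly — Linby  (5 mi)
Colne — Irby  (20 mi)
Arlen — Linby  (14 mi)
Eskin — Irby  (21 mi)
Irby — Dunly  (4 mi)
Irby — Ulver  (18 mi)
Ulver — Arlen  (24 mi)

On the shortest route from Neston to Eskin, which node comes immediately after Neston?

Compare a few routes:
Neston–Ulver–Colne–Irby–Eskin: 12+3+20+21 = 56
Neston–Ulver–Irby–Eskin: 12+18+21 = 51
Neston–Dunly–Irby–Eskin: 25+4+21 = 50
Cheapest is Neston–Dunly–Irby–Eskin at 50 mi.
So from Neston the first move is to Dunly.

Dunly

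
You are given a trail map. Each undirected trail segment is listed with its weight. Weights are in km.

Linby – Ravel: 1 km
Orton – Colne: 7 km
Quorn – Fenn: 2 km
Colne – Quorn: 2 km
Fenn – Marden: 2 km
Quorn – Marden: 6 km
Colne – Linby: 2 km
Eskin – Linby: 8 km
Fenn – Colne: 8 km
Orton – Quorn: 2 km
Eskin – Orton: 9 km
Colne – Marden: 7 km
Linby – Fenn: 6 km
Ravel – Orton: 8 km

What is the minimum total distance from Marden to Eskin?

15 km

Shortest distances from Marden:
Marden: 0
Fenn: 2  (via Marden)
Quorn: 4  (via Fenn)
Orton: 6  (via Quorn)
Colne: 6  (via Quorn)
Linby: 8  (via Fenn)
Ravel: 9  (via Linby)
Eskin: 15  (via Orton)
Shortest route: Marden–Fenn–Quorn–Orton–Eskin = 15 km.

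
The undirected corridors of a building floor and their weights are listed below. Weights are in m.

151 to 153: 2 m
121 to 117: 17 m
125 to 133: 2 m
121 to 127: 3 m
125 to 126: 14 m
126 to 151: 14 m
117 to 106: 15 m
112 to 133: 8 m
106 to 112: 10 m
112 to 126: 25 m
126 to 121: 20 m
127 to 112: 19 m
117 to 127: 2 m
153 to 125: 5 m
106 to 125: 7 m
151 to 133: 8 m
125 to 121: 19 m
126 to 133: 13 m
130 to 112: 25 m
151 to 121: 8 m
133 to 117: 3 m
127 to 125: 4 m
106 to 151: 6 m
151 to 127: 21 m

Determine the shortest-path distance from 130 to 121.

Enumerating some paths:
130–112–133–125–127–121: 25+8+2+4+3 = 42
130–112–133–117–127–121: 25+8+3+2+3 = 41
The minimum is 41 m via 130–112–133–117–127–121.

41 m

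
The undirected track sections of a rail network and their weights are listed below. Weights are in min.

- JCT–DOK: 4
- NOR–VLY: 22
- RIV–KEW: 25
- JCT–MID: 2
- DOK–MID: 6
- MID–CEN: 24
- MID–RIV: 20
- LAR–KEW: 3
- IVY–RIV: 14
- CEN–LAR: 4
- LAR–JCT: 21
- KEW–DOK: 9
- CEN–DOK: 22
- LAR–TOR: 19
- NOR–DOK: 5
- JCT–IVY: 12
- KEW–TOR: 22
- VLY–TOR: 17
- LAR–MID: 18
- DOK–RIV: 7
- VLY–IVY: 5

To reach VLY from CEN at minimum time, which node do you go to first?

Compare a few routes:
CEN–LAR–KEW–DOK–MID–JCT–IVY–VLY: 4+3+9+6+2+12+5 = 41
CEN–LAR–KEW–DOK–JCT–IVY–VLY: 4+3+9+4+12+5 = 37
CEN–LAR–TOR–VLY: 4+19+17 = 40
Cheapest is CEN–LAR–KEW–DOK–JCT–IVY–VLY at 37 min.
So from CEN the first move is to LAR.

LAR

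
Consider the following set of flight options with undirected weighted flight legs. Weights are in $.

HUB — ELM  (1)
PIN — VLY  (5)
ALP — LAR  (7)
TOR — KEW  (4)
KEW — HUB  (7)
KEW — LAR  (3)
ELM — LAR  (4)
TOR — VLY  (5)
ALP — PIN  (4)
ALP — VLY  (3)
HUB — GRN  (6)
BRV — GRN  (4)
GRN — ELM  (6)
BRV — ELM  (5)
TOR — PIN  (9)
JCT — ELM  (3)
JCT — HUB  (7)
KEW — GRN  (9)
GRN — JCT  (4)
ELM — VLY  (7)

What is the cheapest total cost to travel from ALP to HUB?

$11

Settle nodes by increasing distance from ALP:
ALP: 0
VLY: 3  (via ALP)
PIN: 4  (via ALP)
LAR: 7  (via ALP)
TOR: 8  (via VLY)
ELM: 10  (via VLY)
KEW: 10  (via LAR)
HUB: 11  (via ELM)
Shortest route: ALP → VLY → ELM → HUB = $11.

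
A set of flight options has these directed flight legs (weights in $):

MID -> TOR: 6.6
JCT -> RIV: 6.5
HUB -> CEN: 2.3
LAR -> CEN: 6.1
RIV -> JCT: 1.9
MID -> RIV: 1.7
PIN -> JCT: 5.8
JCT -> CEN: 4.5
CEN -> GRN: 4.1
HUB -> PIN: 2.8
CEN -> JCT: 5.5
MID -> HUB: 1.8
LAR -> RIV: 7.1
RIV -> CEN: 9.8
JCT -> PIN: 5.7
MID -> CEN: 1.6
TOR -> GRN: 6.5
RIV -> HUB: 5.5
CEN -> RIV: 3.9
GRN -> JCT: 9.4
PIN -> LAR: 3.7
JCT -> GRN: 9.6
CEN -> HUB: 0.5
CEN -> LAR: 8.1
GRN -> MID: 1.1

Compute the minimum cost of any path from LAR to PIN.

$9.4

Enumerating some paths:
LAR - RIV - HUB - PIN: 7.1+5.5+2.8 = 15.4
LAR - RIV - JCT - PIN: 7.1+1.9+5.7 = 14.7
LAR - CEN - HUB - PIN: 6.1+0.5+2.8 = 9.4
Cheapest is LAR - CEN - HUB - PIN at $9.4.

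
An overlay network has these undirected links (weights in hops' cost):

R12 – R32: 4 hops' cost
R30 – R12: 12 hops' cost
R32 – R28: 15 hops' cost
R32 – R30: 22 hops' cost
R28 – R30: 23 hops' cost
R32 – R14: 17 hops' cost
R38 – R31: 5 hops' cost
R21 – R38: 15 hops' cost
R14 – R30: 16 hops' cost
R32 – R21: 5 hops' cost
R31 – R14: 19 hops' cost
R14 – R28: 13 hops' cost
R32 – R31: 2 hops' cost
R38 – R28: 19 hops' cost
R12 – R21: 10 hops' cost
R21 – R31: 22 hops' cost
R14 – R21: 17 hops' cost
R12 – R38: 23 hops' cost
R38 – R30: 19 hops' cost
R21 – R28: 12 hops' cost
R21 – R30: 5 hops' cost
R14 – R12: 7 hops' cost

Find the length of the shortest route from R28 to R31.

Settle nodes by increasing distance from R28:
R28: 0
R21: 12  (via R28)
R14: 13  (via R28)
R32: 15  (via R28)
R31: 17  (via R32)
Shortest route: R28 → R32 → R31 = 17 hops' cost.

17 hops' cost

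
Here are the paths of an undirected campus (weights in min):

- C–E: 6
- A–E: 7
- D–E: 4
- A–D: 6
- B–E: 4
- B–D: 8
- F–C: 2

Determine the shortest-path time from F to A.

Shortest distances from F:
F: 0
C: 2  (via F)
E: 8  (via C)
B: 12  (via E)
D: 12  (via E)
A: 15  (via E)
Shortest route: F → C → E → A = 15 min.

15 min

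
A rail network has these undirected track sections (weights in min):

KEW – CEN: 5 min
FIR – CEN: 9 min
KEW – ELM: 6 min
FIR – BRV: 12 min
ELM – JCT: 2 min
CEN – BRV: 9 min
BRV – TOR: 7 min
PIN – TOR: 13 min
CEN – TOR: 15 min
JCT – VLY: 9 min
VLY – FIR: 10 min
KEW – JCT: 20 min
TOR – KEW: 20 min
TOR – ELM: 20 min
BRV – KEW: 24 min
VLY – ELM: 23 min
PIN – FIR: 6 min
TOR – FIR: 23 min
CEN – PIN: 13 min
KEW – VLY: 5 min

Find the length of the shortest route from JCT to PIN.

Candidate routes:
JCT - ELM - KEW - CEN - PIN: 2+6+5+13 = 26
JCT - ELM - KEW - CEN - FIR - PIN: 2+6+5+9+6 = 28
JCT - VLY - FIR - PIN: 9+10+6 = 25
The minimum is 25 min via JCT - VLY - FIR - PIN.

25 min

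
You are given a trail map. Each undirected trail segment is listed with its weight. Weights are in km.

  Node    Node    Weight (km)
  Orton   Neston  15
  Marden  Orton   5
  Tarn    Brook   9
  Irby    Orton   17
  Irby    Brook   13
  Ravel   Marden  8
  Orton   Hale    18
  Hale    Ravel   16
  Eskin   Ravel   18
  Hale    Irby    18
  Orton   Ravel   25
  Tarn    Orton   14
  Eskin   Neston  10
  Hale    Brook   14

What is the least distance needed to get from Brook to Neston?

Candidate routes:
Brook → Tarn → Orton → Neston: 9+14+15 = 38
Brook → Irby → Orton → Neston: 13+17+15 = 45
Brook → Hale → Orton → Neston: 14+18+15 = 47
Brook → Hale → Ravel → Eskin → Neston: 14+16+18+10 = 58
The minimum is 38 km via Brook → Tarn → Orton → Neston.

38 km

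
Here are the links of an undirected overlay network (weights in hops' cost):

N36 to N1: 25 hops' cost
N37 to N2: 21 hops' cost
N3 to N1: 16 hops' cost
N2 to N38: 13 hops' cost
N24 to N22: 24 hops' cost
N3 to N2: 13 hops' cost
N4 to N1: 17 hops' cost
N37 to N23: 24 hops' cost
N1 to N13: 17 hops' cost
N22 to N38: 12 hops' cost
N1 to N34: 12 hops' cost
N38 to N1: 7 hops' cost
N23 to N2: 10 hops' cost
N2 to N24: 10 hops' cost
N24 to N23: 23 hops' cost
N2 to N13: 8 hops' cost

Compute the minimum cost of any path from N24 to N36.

55 hops' cost

Candidate routes:
N24 - N2 - N3 - N1 - N36: 10+13+16+25 = 64
N24 - N2 - N13 - N1 - N36: 10+8+17+25 = 60
N24 - N2 - N38 - N1 - N36: 10+13+7+25 = 55
N24 - N22 - N38 - N1 - N36: 24+12+7+25 = 68
The minimum is 55 hops' cost via N24 - N2 - N38 - N1 - N36.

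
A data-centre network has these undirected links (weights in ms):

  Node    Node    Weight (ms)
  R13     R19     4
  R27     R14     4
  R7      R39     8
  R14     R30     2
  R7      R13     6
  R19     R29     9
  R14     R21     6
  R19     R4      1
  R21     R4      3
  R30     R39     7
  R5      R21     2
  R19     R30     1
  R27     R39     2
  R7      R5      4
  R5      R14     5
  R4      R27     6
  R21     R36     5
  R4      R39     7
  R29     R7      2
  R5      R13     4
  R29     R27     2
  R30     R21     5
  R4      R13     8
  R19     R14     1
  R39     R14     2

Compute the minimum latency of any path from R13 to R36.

Candidate routes:
R13–R19–R4–R21–R36: 4+1+3+5 = 13
R13–R5–R21–R36: 4+2+5 = 11
R13–R19–R30–R21–R36: 4+1+5+5 = 15
The minimum is 11 ms via R13–R5–R21–R36.

11 ms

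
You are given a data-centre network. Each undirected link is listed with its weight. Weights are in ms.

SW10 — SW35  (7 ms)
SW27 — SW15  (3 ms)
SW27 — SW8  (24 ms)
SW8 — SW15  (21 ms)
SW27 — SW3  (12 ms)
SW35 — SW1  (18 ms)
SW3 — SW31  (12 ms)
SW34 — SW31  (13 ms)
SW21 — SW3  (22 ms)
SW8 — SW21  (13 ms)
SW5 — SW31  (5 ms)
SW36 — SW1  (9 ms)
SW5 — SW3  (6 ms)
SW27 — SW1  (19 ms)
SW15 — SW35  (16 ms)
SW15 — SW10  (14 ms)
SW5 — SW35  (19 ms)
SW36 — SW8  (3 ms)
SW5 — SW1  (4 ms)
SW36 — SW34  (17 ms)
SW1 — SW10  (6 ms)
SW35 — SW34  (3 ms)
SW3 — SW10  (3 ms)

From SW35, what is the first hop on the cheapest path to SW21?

Compare a few routes:
SW35 - SW34 - SW36 - SW8 - SW21: 3+17+3+13 = 36
SW35 - SW10 - SW3 - SW21: 7+3+22 = 32
SW35 - SW10 - SW1 - SW36 - SW8 - SW21: 7+6+9+3+13 = 38
SW35 - SW1 - SW36 - SW8 - SW21: 18+9+3+13 = 43
Cheapest is SW35 - SW10 - SW3 - SW21 at 32 ms.
So from SW35 the first move is to SW10.

SW10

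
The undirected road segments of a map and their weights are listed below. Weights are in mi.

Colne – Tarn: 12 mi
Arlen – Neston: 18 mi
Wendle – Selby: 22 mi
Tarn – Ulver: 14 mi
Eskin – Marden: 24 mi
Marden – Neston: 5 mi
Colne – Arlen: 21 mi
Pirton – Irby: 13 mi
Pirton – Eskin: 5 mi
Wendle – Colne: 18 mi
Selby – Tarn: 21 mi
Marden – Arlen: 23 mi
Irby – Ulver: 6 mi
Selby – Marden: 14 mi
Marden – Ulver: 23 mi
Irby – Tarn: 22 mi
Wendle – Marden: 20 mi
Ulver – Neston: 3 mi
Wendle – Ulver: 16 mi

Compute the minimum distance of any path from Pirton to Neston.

22 mi

Compare a few routes:
Pirton → Irby → Ulver → Marden → Neston: 13+6+23+5 = 47
Pirton → Irby → Ulver → Neston: 13+6+3 = 22
Pirton → Eskin → Marden → Neston: 5+24+5 = 34
The minimum is 22 mi via Pirton → Irby → Ulver → Neston.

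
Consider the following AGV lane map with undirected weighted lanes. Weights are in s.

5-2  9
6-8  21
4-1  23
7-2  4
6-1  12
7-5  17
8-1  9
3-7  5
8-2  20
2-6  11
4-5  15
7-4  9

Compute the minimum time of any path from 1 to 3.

32 s

Enumerating some paths:
1 - 6 - 2 - 7 - 3: 12+11+4+5 = 32
1 - 4 - 7 - 3: 23+9+5 = 37
The minimum is 32 s via 1 - 6 - 2 - 7 - 3.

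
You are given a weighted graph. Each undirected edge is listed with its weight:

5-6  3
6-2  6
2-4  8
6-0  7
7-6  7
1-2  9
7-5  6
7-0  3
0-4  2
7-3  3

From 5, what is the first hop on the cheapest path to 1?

Candidate routes:
5–6–2–1: 3+6+9 = 18
5–7–6–2–1: 6+7+6+9 = 28
The minimum is 18 via 5–6–2–1.
So from 5 the first move is to 6.

6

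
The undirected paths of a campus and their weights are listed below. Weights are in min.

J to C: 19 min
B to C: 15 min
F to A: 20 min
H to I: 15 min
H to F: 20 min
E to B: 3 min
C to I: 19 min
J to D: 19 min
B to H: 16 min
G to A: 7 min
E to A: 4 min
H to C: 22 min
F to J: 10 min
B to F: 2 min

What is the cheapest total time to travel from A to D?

38 min

Shortest distances from A:
A: 0
E: 4  (via A)
B: 7  (via E)
G: 7  (via A)
F: 9  (via B)
J: 19  (via F)
C: 22  (via B)
H: 23  (via B)
D: 38  (via J)
Shortest route: A–E–B–F–J–D = 38 min.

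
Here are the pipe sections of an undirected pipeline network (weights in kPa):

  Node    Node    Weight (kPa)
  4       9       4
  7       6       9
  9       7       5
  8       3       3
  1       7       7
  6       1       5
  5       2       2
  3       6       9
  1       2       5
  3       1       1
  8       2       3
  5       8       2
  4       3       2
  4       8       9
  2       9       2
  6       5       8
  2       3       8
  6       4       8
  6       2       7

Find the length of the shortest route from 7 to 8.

10 kPa

Enumerating some paths:
7 → 9 → 2 → 8: 5+2+3 = 10
7 → 9 → 2 → 5 → 8: 5+2+2+2 = 11
7 → 1 → 3 → 8: 7+1+3 = 11
The minimum is 10 kPa via 7 → 9 → 2 → 8.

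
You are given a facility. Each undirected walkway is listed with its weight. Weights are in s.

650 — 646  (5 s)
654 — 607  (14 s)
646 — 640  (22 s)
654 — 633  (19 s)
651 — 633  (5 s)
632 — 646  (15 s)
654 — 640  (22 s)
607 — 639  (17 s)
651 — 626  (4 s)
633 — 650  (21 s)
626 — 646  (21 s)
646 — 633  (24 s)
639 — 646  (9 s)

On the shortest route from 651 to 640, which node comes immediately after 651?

Enumerating some paths:
651 - 626 - 646 - 640: 4+21+22 = 47
651 - 633 - 646 - 640: 5+24+22 = 51
651 - 633 - 654 - 640: 5+19+22 = 46
Cheapest is 651 - 633 - 654 - 640 at 46 s.
So from 651 the first move is to 633.

633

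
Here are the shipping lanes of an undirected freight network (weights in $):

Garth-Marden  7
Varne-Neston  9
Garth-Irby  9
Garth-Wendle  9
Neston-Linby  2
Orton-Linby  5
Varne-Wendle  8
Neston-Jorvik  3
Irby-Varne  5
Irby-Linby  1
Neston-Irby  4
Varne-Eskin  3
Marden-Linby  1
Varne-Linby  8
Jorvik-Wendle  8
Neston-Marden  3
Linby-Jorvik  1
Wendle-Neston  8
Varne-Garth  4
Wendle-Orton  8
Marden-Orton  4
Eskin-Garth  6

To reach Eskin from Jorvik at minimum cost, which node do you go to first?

Enumerating some paths:
Jorvik - Linby - Varne - Eskin: 1+8+3 = 12
Jorvik - Linby - Irby - Varne - Eskin: 1+1+5+3 = 10
Cheapest is Jorvik - Linby - Irby - Varne - Eskin at $10.
So from Jorvik the first move is to Linby.

Linby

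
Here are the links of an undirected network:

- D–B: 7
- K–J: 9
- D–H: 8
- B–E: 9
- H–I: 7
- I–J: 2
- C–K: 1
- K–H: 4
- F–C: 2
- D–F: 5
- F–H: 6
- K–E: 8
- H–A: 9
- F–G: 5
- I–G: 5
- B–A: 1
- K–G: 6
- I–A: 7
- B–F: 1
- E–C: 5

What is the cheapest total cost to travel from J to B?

Shortest distances from J:
J: 0
I: 2  (via J)
G: 7  (via I)
A: 9  (via I)
H: 9  (via I)
K: 9  (via J)
B: 10  (via A)
Shortest route: J–I–A–B = 10.

10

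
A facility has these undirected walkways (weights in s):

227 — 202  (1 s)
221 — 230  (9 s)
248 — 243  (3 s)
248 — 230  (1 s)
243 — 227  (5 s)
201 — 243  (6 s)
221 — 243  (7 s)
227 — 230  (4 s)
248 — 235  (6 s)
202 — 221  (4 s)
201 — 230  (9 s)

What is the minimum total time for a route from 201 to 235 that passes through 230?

16 s

Best 201 to 230: 201 → 230 costing 9
Shortest 230→235: 230 → 248 → 235 = 7
Total via 230: 9 + 7 = 16 s.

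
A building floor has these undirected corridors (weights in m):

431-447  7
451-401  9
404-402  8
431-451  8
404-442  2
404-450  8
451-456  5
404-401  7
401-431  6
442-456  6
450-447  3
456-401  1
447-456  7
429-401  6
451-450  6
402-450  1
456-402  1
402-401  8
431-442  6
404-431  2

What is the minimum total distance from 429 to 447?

12 m

Running Dijkstra from 429:
429: 0
401: 6  (via 429)
456: 7  (via 401)
402: 8  (via 456)
450: 9  (via 402)
451: 12  (via 456)
431: 12  (via 401)
447: 12  (via 450)
Shortest route: 429 → 401 → 456 → 402 → 450 → 447 = 12 m.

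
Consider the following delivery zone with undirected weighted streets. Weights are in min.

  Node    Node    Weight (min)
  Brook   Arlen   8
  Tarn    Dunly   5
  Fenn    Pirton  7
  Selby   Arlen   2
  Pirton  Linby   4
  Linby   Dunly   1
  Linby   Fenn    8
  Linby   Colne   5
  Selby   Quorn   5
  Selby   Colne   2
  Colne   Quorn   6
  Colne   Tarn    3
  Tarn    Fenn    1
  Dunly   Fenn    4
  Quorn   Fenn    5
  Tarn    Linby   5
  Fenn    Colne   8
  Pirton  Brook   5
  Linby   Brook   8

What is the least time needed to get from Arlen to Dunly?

10 min

Compare a few routes:
Arlen → Selby → Colne → Tarn → Dunly: 2+2+3+5 = 12
Arlen → Selby → Colne → Linby → Dunly: 2+2+5+1 = 10
Arlen → Selby → Colne → Tarn → Fenn → Dunly: 2+2+3+1+4 = 12
The minimum is 10 min via Arlen → Selby → Colne → Linby → Dunly.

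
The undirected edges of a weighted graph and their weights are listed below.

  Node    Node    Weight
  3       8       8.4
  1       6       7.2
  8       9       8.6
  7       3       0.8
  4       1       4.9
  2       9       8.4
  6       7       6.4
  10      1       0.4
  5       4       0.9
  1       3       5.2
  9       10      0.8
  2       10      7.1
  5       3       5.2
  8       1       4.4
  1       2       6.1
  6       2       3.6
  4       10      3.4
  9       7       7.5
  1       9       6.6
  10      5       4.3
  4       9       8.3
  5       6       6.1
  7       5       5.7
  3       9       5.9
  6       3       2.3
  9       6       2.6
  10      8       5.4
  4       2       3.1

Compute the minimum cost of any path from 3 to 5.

5.2

Settle nodes by increasing distance from 3:
3: 0
7: 0.8  (via 3)
6: 2.3  (via 3)
9: 4.9  (via 6)
1: 5.2  (via 3)
5: 5.2  (via 3)
Shortest route: 3 → 5 = 5.2.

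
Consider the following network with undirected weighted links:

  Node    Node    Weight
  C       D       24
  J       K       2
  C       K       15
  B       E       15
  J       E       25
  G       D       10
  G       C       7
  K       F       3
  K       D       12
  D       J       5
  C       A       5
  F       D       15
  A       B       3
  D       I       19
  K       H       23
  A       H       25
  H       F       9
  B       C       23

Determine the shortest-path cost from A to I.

41

Running Dijkstra from A:
A: 0
B: 3  (via A)
C: 5  (via A)
G: 12  (via C)
E: 18  (via B)
K: 20  (via C)
D: 22  (via G)
J: 22  (via K)
F: 23  (via K)
H: 25  (via A)
I: 41  (via D)
Shortest route: A → C → G → D → I = 41.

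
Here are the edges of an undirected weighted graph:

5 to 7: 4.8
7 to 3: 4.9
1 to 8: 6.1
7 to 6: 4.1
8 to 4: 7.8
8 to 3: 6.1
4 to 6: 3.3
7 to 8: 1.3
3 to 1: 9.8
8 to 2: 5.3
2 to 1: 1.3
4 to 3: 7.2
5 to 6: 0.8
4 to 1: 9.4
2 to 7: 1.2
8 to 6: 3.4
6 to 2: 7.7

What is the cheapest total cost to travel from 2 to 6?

5.3

Settle nodes by increasing distance from 2:
2: 0
7: 1.2  (via 2)
1: 1.3  (via 2)
8: 2.5  (via 7)
6: 5.3  (via 7)
Shortest route: 2–7–6 = 5.3.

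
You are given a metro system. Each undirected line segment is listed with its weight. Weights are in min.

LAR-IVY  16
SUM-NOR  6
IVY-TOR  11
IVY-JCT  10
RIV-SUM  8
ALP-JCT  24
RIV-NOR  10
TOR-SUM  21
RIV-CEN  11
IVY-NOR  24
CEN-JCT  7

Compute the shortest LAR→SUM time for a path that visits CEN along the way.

Best LAR to CEN: LAR–IVY–JCT–CEN costing 33
Best CEN to SUM: CEN–RIV–SUM costing 19
Total via CEN: 33 + 19 = 52 min.

52 min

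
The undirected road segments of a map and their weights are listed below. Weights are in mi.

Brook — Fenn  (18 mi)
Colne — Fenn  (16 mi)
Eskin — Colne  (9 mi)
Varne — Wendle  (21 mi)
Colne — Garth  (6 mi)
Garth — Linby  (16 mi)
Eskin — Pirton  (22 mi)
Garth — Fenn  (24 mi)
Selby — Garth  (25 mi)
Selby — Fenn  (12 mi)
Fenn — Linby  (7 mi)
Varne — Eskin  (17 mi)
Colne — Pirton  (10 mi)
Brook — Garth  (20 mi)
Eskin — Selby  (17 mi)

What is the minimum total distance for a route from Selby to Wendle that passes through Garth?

78 mi

Best Selby to Garth: Selby–Garth costing 25
Best Garth to Wendle: Garth–Colne–Eskin–Varne–Wendle costing 53
Total via Garth: 25 + 53 = 78 mi.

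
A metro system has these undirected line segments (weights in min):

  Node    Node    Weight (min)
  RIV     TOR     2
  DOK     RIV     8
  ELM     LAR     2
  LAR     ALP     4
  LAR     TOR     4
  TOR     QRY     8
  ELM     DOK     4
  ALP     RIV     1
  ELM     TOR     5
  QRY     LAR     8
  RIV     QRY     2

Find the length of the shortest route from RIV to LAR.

Running Dijkstra from RIV:
RIV: 0
ALP: 1  (via RIV)
TOR: 2  (via RIV)
QRY: 2  (via RIV)
LAR: 5  (via ALP)
Shortest route: RIV–ALP–LAR = 5 min.

5 min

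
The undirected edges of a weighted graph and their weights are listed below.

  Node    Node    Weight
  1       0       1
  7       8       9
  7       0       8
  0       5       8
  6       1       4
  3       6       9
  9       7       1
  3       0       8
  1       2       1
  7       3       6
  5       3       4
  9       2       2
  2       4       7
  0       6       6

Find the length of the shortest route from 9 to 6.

Enumerating some paths:
9 - 2 - 1 - 6: 2+1+4 = 7
9 - 2 - 1 - 0 - 6: 2+1+1+6 = 10
The minimum is 7 via 9 - 2 - 1 - 6.

7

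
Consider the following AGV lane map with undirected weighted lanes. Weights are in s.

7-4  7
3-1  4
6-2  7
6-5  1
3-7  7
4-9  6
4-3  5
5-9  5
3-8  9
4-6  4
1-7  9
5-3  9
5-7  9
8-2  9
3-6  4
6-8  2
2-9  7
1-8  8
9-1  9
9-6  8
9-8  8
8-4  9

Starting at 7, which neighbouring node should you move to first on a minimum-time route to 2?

5

Candidate routes:
7 → 5 → 6 → 2: 9+1+7 = 17
7 → 3 → 6 → 2: 7+4+7 = 18
Cheapest is 7 → 5 → 6 → 2 at 17 s.
So from 7 the first move is to 5.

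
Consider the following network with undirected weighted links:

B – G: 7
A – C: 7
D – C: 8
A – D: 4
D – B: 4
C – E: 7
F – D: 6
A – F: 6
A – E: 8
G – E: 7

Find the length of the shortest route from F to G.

Compare a few routes:
F → D → B → G: 6+4+7 = 17
F → A → D → B → G: 6+4+4+7 = 21
The minimum is 17 via F → D → B → G.

17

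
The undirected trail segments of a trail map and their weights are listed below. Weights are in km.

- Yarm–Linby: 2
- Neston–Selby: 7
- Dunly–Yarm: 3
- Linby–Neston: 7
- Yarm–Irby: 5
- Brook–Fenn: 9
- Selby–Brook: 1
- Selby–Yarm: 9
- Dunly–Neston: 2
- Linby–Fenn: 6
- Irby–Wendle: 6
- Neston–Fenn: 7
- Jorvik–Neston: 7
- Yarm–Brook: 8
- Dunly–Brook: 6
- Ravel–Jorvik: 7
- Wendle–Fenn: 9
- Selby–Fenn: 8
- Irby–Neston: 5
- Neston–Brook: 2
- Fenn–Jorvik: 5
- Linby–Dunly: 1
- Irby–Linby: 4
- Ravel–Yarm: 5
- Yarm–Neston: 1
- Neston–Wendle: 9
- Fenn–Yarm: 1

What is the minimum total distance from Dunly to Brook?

Enumerating some paths:
Dunly → Neston → Brook: 2+2 = 4
Dunly → Linby → Yarm → Neston → Brook: 1+2+1+2 = 6
Dunly → Yarm → Neston → Brook: 3+1+2 = 6
Cheapest is Dunly → Neston → Brook at 4 km.

4 km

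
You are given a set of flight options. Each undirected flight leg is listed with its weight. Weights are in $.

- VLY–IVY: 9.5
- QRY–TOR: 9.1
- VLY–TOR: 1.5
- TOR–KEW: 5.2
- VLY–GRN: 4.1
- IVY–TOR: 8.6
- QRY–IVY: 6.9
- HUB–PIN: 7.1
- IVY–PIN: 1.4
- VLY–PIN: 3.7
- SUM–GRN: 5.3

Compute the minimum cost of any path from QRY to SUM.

Compare a few routes:
QRY - TOR - VLY - GRN - SUM: 9.1+1.5+4.1+5.3 = 20
QRY - IVY - PIN - VLY - GRN - SUM: 6.9+1.4+3.7+4.1+5.3 = 21.4
Cheapest is QRY - TOR - VLY - GRN - SUM at $20.

$20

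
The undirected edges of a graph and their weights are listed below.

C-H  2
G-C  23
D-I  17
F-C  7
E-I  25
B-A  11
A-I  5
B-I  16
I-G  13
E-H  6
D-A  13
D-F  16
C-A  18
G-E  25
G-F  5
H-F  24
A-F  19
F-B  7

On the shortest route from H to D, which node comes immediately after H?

Candidate routes:
H - C - F - B - A - D: 2+7+7+11+13 = 40
H - C - A - D: 2+18+13 = 33
H - C - F - D: 2+7+16 = 25
The minimum is 25 via H - C - F - D.
So from H the first move is to C.

C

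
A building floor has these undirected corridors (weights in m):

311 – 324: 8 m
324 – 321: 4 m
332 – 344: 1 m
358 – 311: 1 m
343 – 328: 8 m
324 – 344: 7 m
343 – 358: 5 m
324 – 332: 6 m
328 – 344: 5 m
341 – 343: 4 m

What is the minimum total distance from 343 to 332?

14 m

Running Dijkstra from 343:
343: 0
341: 4  (via 343)
358: 5  (via 343)
311: 6  (via 358)
328: 8  (via 343)
344: 13  (via 328)
324: 14  (via 311)
332: 14  (via 344)
Shortest route: 343 → 328 → 344 → 332 = 14 m.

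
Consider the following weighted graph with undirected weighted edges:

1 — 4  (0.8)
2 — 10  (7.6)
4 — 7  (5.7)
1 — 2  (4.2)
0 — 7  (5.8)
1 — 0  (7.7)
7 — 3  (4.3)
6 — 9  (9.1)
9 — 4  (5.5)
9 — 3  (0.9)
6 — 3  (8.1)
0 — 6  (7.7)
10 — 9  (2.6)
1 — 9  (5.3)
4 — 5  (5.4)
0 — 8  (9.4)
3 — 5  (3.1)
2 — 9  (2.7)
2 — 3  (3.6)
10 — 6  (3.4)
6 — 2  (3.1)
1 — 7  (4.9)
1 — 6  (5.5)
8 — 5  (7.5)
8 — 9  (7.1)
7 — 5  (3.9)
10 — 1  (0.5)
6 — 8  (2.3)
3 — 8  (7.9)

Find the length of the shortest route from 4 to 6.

Enumerating some paths:
4 → 1 → 6: 0.8+5.5 = 6.3
4 → 1 → 2 → 6: 0.8+4.2+3.1 = 8.1
4 → 1 → 10 → 6: 0.8+0.5+3.4 = 4.7
Cheapest is 4 → 1 → 10 → 6 at 4.7.

4.7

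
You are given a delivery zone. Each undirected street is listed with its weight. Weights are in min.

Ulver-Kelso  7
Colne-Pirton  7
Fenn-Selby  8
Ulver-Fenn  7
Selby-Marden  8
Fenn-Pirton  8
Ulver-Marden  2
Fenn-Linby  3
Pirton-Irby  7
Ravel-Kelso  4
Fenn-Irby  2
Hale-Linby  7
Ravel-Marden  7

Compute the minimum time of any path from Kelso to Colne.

Enumerating some paths:
Kelso–Ravel–Marden–Ulver–Fenn–Pirton–Colne: 4+7+2+7+8+7 = 35
Kelso–Ulver–Fenn–Pirton–Colne: 7+7+8+7 = 29
Kelso–Ulver–Fenn–Irby–Pirton–Colne: 7+7+2+7+7 = 30
The minimum is 29 min via Kelso–Ulver–Fenn–Pirton–Colne.

29 min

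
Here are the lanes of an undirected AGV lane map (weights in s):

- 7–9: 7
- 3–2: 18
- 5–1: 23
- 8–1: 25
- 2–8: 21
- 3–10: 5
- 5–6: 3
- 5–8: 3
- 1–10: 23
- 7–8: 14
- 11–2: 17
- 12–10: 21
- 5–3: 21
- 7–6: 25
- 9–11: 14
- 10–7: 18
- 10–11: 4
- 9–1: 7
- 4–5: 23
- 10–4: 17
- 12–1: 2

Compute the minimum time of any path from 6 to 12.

28 s

Compare a few routes:
6 - 5 - 1 - 12: 3+23+2 = 28
6 - 5 - 8 - 1 - 12: 3+3+25+2 = 33
Cheapest is 6 - 5 - 1 - 12 at 28 s.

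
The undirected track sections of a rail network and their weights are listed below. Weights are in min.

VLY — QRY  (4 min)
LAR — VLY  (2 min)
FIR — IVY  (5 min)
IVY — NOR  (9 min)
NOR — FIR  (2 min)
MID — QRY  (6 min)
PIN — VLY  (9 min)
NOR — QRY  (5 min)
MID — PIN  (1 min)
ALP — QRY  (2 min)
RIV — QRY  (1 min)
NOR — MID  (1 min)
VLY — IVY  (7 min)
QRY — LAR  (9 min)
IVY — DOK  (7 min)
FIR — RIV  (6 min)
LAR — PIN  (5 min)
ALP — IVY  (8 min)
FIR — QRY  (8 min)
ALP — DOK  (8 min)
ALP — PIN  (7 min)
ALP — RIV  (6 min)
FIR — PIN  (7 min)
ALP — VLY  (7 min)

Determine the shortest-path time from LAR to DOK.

16 min

Running Dijkstra from LAR:
LAR: 0
VLY: 2  (via LAR)
PIN: 5  (via LAR)
MID: 6  (via PIN)
QRY: 6  (via VLY)
RIV: 7  (via QRY)
NOR: 7  (via MID)
ALP: 8  (via QRY)
IVY: 9  (via VLY)
FIR: 9  (via NOR)
DOK: 16  (via ALP)
Shortest route: LAR → VLY → QRY → ALP → DOK = 16 min.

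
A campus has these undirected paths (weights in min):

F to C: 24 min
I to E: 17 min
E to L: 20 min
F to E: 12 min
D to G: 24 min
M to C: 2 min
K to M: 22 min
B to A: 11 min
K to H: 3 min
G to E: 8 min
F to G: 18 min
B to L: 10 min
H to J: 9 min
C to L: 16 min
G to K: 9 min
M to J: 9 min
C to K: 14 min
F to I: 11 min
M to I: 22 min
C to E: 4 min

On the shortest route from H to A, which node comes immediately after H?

Candidate routes:
H–J–M–C–L–B–A: 9+9+2+16+10+11 = 57
H–K–C–L–B–A: 3+14+16+10+11 = 54
The minimum is 54 min via H–K–C–L–B–A.
So from H the first move is to K.

K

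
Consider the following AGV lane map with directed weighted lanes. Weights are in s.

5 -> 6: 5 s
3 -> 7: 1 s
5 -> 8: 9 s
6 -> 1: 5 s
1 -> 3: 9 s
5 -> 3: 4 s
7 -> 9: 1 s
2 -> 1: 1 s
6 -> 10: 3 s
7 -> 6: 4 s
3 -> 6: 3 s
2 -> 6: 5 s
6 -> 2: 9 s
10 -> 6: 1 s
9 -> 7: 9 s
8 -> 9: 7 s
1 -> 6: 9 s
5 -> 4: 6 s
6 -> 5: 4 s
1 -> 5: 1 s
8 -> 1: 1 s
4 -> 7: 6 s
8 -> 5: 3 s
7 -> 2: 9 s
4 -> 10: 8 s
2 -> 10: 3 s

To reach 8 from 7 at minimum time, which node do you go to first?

6

Compare a few routes:
7 - 2 - 1 - 5 - 8: 9+1+1+9 = 20
7 - 6 - 5 - 8: 4+4+9 = 17
7 - 6 - 1 - 5 - 8: 4+5+1+9 = 19
The minimum is 17 s via 7 - 6 - 5 - 8.
So from 7 the first move is to 6.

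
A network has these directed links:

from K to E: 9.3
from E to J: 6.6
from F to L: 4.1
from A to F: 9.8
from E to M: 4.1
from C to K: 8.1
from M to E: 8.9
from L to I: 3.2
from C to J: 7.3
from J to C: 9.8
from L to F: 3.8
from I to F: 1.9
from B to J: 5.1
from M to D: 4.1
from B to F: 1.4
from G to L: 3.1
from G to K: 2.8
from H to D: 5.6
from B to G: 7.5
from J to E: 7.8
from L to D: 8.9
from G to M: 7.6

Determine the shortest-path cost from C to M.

Settle nodes by increasing distance from C:
C: 0
J: 7.3  (via C)
K: 8.1  (via C)
E: 15.1  (via J)
M: 19.2  (via E)
Shortest route: C–J–E–M = 19.2.

19.2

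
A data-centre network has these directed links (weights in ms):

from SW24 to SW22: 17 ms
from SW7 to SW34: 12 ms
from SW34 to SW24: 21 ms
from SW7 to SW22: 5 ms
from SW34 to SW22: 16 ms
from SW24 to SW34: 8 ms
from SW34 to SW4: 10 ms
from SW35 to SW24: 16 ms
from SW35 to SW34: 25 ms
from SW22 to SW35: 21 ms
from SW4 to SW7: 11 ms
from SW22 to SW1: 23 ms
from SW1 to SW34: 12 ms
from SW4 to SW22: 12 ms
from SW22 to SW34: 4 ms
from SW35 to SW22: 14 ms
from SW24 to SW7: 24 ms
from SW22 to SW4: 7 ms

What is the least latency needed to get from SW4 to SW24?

37 ms

Candidate routes:
SW4 → SW7 → SW34 → SW24: 11+12+21 = 44
SW4 → SW22 → SW35 → SW24: 12+21+16 = 49
SW4 → SW22 → SW34 → SW24: 12+4+21 = 37
SW4 → SW7 → SW22 → SW34 → SW24: 11+5+4+21 = 41
The minimum is 37 ms via SW4 → SW22 → SW34 → SW24.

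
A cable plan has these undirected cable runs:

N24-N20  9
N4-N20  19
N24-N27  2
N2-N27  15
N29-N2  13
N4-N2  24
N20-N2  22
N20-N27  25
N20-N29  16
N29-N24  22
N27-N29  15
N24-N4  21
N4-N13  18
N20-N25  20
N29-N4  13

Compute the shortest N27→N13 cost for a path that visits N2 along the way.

Shortest N27→N2: N27 → N2 = 15
Shortest N2→N13: N2 → N4 → N13 = 42
Total via N2: 15 + 42 = 57.

57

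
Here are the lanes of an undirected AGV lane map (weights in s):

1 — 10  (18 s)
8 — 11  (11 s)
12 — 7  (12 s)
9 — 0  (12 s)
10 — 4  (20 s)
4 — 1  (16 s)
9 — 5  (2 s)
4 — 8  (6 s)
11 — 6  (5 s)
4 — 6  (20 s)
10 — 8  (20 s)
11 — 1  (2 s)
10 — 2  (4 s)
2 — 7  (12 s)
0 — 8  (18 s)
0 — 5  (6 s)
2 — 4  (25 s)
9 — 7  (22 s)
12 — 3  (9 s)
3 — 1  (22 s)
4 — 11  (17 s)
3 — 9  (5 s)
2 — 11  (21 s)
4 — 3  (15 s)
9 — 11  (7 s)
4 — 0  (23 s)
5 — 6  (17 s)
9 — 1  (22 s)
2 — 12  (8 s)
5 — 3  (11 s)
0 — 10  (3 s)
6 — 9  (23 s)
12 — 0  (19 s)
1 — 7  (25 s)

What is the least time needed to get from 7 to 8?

36 s

Running Dijkstra from 7:
7: 0
2: 12  (via 7)
12: 12  (via 7)
10: 16  (via 2)
0: 19  (via 10)
3: 21  (via 12)
9: 22  (via 7)
5: 24  (via 9)
1: 25  (via 7)
11: 27  (via 1)
6: 32  (via 11)
4: 36  (via 10)
8: 36  (via 10)
Shortest route: 7–2–10–8 = 36 s.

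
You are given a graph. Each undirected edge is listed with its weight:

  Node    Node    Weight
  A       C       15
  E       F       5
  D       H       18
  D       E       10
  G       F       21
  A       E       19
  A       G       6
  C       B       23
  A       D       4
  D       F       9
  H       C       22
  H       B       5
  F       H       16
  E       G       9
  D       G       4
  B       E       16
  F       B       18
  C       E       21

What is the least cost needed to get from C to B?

23

Compare a few routes:
C–H–B: 22+5 = 27
C–B: 23 = 23
Cheapest is C–B at 23.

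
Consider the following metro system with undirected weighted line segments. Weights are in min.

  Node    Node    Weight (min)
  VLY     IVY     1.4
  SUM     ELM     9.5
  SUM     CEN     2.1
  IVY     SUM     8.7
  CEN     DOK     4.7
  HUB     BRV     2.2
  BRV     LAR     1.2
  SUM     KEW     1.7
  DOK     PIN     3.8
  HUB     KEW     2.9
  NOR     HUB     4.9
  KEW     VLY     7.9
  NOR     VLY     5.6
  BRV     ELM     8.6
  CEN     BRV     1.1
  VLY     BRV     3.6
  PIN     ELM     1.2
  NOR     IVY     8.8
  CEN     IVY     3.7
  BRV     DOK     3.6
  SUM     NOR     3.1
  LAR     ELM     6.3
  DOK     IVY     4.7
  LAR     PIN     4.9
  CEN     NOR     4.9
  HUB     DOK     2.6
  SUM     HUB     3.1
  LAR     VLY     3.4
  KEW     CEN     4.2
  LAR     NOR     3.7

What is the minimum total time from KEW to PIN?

9.3 min

Settle nodes by increasing distance from KEW:
KEW: 0
SUM: 1.7  (via KEW)
HUB: 2.9  (via KEW)
CEN: 3.8  (via SUM)
NOR: 4.8  (via SUM)
BRV: 4.9  (via CEN)
DOK: 5.5  (via HUB)
LAR: 6.1  (via BRV)
IVY: 7.5  (via CEN)
VLY: 7.9  (via KEW)
PIN: 9.3  (via DOK)
Shortest route: KEW–HUB–DOK–PIN = 9.3 min.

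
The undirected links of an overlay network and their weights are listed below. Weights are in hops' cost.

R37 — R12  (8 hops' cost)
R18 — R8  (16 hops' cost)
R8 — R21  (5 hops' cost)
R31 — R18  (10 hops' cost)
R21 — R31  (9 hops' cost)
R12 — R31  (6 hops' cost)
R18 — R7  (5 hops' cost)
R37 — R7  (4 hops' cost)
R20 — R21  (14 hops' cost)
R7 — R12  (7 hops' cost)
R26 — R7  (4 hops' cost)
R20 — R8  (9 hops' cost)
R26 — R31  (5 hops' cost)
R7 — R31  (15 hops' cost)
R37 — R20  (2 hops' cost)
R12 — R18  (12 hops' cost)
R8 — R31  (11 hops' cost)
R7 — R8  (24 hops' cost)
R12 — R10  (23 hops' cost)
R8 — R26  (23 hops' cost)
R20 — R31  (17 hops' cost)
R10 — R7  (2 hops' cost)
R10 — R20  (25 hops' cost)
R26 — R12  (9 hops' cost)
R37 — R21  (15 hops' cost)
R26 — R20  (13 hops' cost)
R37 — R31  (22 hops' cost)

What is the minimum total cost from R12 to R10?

Enumerating some paths:
R12 - R26 - R7 - R10: 9+4+2 = 15
R12 - R31 - R26 - R7 - R10: 6+5+4+2 = 17
R12 - R37 - R7 - R10: 8+4+2 = 14
R12 - R7 - R10: 7+2 = 9
The minimum is 9 hops' cost via R12 - R7 - R10.

9 hops' cost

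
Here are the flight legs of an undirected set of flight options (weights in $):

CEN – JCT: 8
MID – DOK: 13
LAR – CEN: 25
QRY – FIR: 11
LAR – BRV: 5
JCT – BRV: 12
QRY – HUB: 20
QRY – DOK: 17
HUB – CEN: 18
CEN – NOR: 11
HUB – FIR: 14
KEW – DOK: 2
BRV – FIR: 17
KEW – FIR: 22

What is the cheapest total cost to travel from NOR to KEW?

$65

Compare a few routes:
NOR - CEN - JCT - BRV - FIR - KEW: 11+8+12+17+22 = 70
NOR - CEN - HUB - FIR - KEW: 11+18+14+22 = 65
NOR - CEN - HUB - QRY - DOK - KEW: 11+18+20+17+2 = 68
The minimum is $65 via NOR - CEN - HUB - FIR - KEW.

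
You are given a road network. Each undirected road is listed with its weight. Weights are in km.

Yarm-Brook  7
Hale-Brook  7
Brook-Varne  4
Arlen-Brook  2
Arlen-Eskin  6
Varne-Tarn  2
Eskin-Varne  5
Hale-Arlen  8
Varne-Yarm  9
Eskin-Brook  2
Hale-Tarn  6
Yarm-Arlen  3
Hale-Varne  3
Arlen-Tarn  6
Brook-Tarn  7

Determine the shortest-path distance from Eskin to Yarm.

Compare a few routes:
Eskin - Arlen - Yarm: 6+3 = 9
Eskin - Brook - Arlen - Yarm: 2+2+3 = 7
Eskin - Brook - Yarm: 2+7 = 9
The minimum is 7 km via Eskin - Brook - Arlen - Yarm.

7 km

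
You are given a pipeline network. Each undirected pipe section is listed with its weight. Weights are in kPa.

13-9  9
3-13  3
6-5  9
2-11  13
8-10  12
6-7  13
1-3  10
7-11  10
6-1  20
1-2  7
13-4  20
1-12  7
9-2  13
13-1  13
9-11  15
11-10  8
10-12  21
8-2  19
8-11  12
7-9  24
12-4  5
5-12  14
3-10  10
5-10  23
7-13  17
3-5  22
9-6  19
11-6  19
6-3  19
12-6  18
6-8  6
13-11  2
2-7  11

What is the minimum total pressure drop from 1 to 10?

20 kPa

Running Dijkstra from 1:
1: 0
2: 7  (via 1)
12: 7  (via 1)
3: 10  (via 1)
4: 12  (via 12)
13: 13  (via 1)
11: 15  (via 13)
7: 18  (via 2)
6: 20  (via 1)
9: 20  (via 2)
10: 20  (via 3)
Shortest route: 1–3–10 = 20 kPa.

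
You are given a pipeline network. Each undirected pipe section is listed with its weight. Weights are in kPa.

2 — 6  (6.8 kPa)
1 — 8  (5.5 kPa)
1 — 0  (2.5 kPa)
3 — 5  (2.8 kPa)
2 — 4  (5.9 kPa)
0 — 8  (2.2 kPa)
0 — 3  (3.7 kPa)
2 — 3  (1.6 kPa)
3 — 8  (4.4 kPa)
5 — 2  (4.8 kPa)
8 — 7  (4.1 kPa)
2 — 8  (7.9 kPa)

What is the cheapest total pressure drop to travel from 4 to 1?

Shortest distances from 4:
4: 0
2: 5.9  (via 4)
3: 7.5  (via 2)
5: 10.3  (via 3)
0: 11.2  (via 3)
8: 11.9  (via 3)
6: 12.7  (via 2)
1: 13.7  (via 0)
Shortest route: 4 → 2 → 3 → 0 → 1 = 13.7 kPa.

13.7 kPa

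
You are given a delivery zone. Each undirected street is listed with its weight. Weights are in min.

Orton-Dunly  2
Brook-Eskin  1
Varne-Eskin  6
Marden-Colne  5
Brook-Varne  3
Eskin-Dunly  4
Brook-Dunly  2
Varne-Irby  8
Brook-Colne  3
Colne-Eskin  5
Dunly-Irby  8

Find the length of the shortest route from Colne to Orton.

Settle nodes by increasing distance from Colne:
Colne: 0
Brook: 3  (via Colne)
Eskin: 4  (via Brook)
Marden: 5  (via Colne)
Dunly: 5  (via Brook)
Varne: 6  (via Brook)
Orton: 7  (via Dunly)
Shortest route: Colne → Brook → Dunly → Orton = 7 min.

7 min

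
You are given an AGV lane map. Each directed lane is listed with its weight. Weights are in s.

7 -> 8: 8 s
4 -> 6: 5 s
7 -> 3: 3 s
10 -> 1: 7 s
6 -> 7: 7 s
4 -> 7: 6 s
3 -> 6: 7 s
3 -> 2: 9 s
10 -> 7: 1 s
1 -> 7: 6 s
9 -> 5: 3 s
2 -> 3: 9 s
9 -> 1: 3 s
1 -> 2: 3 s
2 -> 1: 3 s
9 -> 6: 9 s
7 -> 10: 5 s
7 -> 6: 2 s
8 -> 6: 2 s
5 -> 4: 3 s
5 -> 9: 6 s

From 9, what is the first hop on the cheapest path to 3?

Candidate routes:
9 - 5 - 4 - 7 - 3: 3+3+6+3 = 15
9 - 1 - 2 - 3: 3+3+9 = 15
9 - 1 - 7 - 3: 3+6+3 = 12
The minimum is 12 s via 9 - 1 - 7 - 3.
So from 9 the first move is to 1.

1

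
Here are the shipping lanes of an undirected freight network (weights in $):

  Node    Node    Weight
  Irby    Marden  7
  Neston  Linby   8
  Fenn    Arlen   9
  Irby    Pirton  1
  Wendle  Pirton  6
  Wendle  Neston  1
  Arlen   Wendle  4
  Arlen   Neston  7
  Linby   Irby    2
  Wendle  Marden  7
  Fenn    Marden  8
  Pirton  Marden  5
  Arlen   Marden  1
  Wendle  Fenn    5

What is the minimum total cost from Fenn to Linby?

$14

Shortest distances from Fenn:
Fenn: 0
Wendle: 5  (via Fenn)
Neston: 6  (via Wendle)
Marden: 8  (via Fenn)
Arlen: 9  (via Fenn)
Pirton: 11  (via Wendle)
Irby: 12  (via Pirton)
Linby: 14  (via Neston)
Shortest route: Fenn–Wendle–Neston–Linby = $14.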